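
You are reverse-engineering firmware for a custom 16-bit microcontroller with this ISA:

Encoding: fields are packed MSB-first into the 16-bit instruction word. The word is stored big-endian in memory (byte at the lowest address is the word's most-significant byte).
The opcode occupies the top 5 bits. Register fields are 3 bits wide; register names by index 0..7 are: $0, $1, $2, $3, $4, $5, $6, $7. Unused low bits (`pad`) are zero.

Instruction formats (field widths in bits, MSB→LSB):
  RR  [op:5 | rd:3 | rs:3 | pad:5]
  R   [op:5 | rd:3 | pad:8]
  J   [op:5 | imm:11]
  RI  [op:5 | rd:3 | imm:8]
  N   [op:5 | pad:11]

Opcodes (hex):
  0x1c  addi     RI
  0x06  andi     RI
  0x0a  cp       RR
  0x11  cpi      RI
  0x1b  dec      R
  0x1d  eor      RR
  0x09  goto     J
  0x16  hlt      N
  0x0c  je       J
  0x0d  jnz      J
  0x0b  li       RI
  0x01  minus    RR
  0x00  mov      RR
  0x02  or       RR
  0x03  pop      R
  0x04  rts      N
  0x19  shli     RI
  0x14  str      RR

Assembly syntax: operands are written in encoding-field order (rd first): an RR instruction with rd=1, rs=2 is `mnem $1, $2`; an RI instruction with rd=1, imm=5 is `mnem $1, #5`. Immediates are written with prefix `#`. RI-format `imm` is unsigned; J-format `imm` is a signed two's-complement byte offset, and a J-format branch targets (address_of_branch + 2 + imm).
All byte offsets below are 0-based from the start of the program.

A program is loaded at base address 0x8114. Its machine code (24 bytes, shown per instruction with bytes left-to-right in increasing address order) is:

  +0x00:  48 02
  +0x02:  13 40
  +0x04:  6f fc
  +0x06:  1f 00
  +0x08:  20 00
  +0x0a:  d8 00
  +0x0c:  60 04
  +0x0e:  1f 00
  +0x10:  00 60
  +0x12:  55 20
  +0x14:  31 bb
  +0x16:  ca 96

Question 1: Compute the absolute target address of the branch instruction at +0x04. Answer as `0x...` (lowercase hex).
0x8116

+0x04: 6f fc ⇒ word 0x6ffc (big)
  op=0x6ffc>>11=0xd ⇒ jnz (J)
  imm: (w>>0)&0x7ff=0x7fc (s11→-4) → #-4
  target = base 0x8114 + off 0x04 + 2 + imm -4 = 0x8116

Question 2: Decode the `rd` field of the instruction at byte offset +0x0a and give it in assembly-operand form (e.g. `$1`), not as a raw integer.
@+0a  big-endian(d8 00) = 0xd800
  opcode bits[15:11]=0x1b: dec/R
  rd@[10:8]=0x0 ⇒ $0

$0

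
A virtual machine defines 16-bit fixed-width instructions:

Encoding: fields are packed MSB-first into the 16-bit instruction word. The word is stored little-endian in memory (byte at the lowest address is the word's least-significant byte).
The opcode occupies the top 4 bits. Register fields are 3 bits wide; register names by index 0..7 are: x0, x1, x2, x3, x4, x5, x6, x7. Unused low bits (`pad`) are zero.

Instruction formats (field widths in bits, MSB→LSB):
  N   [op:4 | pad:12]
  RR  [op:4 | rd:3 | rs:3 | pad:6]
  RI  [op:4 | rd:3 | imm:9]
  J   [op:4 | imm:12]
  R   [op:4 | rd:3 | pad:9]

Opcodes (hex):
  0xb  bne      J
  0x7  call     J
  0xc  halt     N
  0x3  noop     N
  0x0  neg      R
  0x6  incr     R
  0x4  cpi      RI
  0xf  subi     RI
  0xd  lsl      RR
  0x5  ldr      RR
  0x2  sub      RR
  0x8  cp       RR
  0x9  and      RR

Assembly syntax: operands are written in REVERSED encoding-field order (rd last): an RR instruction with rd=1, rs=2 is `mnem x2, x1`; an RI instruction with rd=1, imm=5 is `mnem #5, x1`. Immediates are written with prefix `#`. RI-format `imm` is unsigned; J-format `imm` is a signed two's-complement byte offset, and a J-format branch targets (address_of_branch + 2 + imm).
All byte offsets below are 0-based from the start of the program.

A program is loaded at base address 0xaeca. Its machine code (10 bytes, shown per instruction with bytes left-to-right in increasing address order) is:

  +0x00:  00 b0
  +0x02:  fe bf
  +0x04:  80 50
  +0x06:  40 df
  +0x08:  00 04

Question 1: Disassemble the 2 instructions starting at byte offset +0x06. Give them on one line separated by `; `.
lsl x5, x7; neg x2

off 0x06: read 40 df as little → 0xdf40
  opcode bits[15:12]=0xd: lsl/RR
  rd@[11:9]=0x7 ⇒ x7
  rs@[8:6]=0x5 ⇒ x5
off 0x08: read 00 04 as little → 0x0400
  opcode bits[15:12]=0x0: neg/R
  rd@[11:9]=0x2 ⇒ x2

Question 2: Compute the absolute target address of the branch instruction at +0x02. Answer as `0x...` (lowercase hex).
[02] fe bf → 0xbffe
  op=0xbffe>>12=0xb ⇒ bne (J)
  imm@[11:0]=0xffe (s12→-2) ⇒ #-2
  target = base 0xaeca + off 0x02 + 2 + imm -2 = 0xaecc

0xaecc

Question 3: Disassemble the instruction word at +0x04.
ldr x2, x0

@+04  little-endian(80 50) = 0x5080
  top 4b → 0x5 → ldr [RR]
  rd: (w>>9)&0x7=0x0 → x0
  rs: (w>>6)&0x7=0x2 → x2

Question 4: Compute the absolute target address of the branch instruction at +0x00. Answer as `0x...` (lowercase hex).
off 0x00: read 00 b0 as little → 0xb000
  opcode bits[15:12]=0xb: bne/J
  [11:0] imm=0 = #0
  target = base 0xaeca + off 0x00 + 2 + imm 0 = 0xaecc

0xaecc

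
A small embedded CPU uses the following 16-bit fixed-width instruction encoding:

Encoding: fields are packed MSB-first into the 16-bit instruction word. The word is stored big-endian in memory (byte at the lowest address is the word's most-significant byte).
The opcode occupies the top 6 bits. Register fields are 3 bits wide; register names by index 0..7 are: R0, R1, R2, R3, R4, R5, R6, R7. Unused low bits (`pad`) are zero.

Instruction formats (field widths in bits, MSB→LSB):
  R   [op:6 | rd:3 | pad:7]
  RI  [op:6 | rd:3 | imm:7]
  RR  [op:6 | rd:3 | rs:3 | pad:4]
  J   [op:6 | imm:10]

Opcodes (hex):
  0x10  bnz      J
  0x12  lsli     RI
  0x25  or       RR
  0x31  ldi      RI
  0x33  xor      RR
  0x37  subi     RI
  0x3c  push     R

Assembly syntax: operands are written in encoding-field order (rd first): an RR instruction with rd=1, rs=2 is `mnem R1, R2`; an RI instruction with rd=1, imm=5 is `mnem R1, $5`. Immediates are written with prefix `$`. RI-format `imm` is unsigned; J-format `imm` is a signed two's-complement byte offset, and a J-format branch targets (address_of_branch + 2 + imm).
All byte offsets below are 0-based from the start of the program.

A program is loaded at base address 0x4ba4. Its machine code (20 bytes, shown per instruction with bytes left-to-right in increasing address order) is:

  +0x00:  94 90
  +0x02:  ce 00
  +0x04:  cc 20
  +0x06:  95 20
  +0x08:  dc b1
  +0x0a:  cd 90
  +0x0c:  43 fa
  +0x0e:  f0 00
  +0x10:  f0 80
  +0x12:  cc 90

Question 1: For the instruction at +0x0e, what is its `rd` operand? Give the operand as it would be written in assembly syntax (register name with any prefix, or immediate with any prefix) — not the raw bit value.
+0x0e: f0 00 ⇒ word 0xf000 (big)
  top 6b → 0x3c → push [R]
  rd: (w>>7)&0x7=0x0 → R0

R0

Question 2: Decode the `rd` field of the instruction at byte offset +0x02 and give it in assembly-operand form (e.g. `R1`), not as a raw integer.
R4

off 0x02: read ce 00 as big → 0xce00
  op=0xce00>>10=0x33 ⇒ xor (RR)
  rd@[9:7]=0x4 ⇒ R4
  rs@[6:4]=0x0 ⇒ R0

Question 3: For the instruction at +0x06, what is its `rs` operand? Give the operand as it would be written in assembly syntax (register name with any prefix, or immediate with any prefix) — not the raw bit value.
R2

off 0x06: read 95 20 as big → 0x9520
  op=0x9520>>10=0x25 ⇒ or (RR)
  rd: (w>>7)&0x7=0x2 → R2
  rs: (w>>4)&0x7=0x2 → R2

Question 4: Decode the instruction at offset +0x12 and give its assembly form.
xor R1, R1

+0x12: cc 90 ⇒ word 0xcc90 (big)
  op=0xcc90>>10=0x33 ⇒ xor (RR)
  rd@[9:7]=0x1 ⇒ R1
  rs@[6:4]=0x1 ⇒ R1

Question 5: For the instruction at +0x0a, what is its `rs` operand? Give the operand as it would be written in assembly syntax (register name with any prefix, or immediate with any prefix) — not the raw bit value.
R1

[0a] cd 90 → 0xcd90
  op=0xcd90>>10=0x33 ⇒ xor (RR)
  [9:7] rd=3 = R3
  [6:4] rs=1 = R1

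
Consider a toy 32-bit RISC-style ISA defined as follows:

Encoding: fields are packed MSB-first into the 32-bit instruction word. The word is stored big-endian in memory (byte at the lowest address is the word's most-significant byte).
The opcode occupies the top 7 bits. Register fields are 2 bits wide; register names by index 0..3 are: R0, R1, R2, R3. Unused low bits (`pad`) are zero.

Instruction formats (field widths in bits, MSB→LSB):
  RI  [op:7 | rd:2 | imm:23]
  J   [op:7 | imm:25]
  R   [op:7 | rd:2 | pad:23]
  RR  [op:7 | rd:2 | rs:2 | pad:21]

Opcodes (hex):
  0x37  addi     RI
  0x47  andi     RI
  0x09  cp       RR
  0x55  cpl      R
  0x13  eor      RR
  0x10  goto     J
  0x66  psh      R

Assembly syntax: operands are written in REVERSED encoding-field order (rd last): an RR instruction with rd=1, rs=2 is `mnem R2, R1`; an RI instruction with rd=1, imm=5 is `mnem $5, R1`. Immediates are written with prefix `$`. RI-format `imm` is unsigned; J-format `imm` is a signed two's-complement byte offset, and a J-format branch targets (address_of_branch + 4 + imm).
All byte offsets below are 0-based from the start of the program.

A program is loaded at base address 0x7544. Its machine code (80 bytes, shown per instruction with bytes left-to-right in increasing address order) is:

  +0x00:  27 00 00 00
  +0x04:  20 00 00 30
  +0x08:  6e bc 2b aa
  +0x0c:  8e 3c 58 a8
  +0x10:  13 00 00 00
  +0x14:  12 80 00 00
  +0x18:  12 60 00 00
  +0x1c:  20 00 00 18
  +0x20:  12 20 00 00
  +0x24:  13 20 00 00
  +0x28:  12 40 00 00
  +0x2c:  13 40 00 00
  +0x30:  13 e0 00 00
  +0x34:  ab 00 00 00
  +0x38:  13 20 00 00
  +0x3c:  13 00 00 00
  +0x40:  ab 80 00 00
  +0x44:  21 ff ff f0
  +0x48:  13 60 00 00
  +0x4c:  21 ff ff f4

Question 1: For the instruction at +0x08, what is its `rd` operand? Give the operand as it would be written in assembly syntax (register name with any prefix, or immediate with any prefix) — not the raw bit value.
off 0x08: read 6e bc 2b aa as big → 0x6ebc2baa
  top 7b → 0x37 → addi [RI]
  rd@[24:23]=0x1 ⇒ R1
  imm@[22:0]=0x3c2baa ⇒ $3943338

R1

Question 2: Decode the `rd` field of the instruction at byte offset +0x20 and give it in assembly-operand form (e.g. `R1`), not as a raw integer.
R0

off 0x20: read 12 20 00 00 as big → 0x12200000
  op=0x12200000>>25=0x9 ⇒ cp (RR)
  rd: (w>>23)&0x3=0x0 → R0
  rs: (w>>21)&0x3=0x1 → R1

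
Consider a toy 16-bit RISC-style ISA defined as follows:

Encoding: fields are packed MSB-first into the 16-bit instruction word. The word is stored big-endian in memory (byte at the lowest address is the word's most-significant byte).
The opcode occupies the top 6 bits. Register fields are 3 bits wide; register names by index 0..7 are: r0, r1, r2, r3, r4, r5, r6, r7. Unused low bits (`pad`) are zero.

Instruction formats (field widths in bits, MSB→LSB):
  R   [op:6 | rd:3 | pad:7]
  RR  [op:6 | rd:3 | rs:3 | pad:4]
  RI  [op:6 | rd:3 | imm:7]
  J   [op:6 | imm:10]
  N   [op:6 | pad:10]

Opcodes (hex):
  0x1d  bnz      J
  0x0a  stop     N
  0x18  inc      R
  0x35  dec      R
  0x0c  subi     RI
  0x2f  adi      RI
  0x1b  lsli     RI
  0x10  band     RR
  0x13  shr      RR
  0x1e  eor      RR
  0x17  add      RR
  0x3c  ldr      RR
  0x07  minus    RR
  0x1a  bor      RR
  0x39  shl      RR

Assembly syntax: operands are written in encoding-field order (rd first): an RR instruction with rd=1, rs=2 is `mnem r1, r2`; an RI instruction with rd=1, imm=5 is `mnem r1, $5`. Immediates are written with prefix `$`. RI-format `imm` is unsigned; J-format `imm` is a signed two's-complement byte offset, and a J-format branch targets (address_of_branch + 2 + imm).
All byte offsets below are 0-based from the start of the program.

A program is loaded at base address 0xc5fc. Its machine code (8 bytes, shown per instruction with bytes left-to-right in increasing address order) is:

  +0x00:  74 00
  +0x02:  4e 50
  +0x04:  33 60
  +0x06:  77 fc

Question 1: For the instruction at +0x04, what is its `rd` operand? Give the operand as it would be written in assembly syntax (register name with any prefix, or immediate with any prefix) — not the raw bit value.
r6

@+04  big-endian(33 60) = 0x3360
  top 6b → 0xc → subi [RI]
  rd: (w>>7)&0x7=0x6 → r6
  imm: (w>>0)&0x7f=0x60 → $96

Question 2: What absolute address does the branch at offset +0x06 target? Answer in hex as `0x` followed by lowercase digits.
0xc600

off 0x06: read 77 fc as big → 0x77fc
  op=0x77fc>>10=0x1d ⇒ bnz (J)
  [9:0] imm=1020 (s10→-4) = $-4
  target = base 0xc5fc + off 0x06 + 2 + imm -4 = 0xc600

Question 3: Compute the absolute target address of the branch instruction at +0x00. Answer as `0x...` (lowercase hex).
0xc5fe

@+00  big-endian(74 00) = 0x7400
  opcode bits[15:10]=0x1d: bnz/J
  imm@[9:0]=0x0 ⇒ $0
  target = base 0xc5fc + off 0x00 + 2 + imm 0 = 0xc5fe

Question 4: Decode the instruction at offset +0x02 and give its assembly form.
@+02  big-endian(4e 50) = 0x4e50
  top 6b → 0x13 → shr [RR]
  rd@[9:7]=0x4 ⇒ r4
  rs@[6:4]=0x5 ⇒ r5

shr r4, r5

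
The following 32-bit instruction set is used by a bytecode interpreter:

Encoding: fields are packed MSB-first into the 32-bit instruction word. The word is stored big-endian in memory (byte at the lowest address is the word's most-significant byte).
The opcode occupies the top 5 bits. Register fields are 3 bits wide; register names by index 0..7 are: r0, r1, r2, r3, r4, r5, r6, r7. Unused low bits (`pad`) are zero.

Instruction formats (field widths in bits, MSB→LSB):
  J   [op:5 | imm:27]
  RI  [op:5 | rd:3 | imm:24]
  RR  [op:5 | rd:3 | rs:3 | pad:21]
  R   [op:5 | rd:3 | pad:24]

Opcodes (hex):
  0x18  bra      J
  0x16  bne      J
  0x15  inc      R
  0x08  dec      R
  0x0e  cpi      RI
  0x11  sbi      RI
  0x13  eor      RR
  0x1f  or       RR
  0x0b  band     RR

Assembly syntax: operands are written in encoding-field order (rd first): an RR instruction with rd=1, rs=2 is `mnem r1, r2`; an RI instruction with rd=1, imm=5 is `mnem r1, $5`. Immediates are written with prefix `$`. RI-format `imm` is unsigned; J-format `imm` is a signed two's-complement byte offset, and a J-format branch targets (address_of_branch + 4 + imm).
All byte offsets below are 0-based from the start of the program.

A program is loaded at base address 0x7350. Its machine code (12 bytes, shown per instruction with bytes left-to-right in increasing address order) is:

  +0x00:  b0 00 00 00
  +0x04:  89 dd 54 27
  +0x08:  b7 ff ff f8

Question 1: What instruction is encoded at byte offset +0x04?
+0x04: 89 dd 54 27 ⇒ word 0x89dd5427 (big)
  opcode bits[31:27]=0x11: sbi/RI
  rd: (w>>24)&0x7=0x1 → r1
  imm: (w>>0)&0xffffff=0xdd5427 → $14504999

sbi r1, $14504999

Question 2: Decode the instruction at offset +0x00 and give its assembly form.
bne $0

+0x00: b0 00 00 00 ⇒ word 0xb0000000 (big)
  op=0xb0000000>>27=0x16 ⇒ bne (J)
  imm@[26:0]=0x0 ⇒ $0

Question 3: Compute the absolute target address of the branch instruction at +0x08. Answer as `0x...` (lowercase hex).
[08] b7 ff ff f8 → 0xb7fffff8
  op=0xb7fffff8>>27=0x16 ⇒ bne (J)
  [26:0] imm=134217720 (s27→-8) = $-8
  target = base 0x7350 + off 0x08 + 4 + imm -8 = 0x7354

0x7354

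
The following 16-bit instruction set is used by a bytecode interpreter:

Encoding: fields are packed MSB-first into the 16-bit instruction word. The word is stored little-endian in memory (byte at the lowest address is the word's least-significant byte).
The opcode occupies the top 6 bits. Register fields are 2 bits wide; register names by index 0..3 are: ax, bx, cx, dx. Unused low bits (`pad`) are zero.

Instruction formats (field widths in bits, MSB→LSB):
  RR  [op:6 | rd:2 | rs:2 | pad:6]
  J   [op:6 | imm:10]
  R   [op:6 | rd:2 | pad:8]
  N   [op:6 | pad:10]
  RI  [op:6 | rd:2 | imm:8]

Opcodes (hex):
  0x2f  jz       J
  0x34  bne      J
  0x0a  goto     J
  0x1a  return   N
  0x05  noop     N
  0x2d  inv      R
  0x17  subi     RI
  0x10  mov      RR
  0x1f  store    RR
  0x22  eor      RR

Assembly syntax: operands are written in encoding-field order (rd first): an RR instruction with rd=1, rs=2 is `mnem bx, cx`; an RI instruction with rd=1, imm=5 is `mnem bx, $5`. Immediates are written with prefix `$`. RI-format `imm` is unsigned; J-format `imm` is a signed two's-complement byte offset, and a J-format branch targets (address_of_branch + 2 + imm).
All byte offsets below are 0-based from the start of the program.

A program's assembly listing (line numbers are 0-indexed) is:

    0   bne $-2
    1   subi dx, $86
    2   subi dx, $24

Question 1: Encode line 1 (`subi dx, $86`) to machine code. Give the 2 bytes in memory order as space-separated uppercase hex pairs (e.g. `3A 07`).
L1: subi op=0x17:6|rd=3:2|imm=86:8 ⇒ 0x5f56 ⇒ little 56 5f

56 5F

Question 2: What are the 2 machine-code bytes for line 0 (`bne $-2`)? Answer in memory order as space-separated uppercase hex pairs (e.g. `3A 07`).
FE D3

line 0 (bne): pack op=0x34:6|imm=-2:10 = 0xd3fe; little→ fe d3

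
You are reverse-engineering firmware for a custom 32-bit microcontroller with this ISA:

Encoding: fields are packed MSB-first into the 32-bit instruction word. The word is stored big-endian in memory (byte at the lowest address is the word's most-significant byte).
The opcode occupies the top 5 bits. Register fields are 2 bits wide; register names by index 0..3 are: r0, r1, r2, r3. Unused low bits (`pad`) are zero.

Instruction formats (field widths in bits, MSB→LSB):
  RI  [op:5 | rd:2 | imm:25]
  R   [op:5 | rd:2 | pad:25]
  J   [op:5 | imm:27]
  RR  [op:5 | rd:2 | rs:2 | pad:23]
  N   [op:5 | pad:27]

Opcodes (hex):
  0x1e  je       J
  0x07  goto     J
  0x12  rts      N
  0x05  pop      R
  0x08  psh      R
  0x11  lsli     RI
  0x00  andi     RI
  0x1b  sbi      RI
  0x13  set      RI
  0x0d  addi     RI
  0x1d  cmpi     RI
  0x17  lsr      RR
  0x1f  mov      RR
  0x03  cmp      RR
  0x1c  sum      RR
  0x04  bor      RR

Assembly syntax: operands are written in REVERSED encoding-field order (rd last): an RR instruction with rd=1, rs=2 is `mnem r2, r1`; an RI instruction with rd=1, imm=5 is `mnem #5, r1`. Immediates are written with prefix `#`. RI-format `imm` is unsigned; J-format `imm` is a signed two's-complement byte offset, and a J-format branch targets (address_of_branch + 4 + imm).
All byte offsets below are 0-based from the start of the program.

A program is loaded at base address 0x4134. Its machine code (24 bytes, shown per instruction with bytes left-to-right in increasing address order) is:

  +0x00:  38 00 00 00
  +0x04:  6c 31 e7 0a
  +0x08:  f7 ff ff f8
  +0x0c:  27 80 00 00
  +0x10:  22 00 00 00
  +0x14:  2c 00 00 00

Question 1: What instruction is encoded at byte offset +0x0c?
@+0c  big-endian(27 80 00 00) = 0x27800000
  op=0x27800000>>27=0x4 ⇒ bor (RR)
  rd: (w>>25)&0x3=0x3 → r3
  rs: (w>>23)&0x3=0x3 → r3

bor r3, r3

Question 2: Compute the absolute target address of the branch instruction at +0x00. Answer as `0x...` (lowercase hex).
+0x00: 38 00 00 00 ⇒ word 0x38000000 (big)
  top 5b → 0x7 → goto [J]
  imm: (w>>0)&0x7ffffff=0x0 → #0
  target = base 0x4134 + off 0x00 + 4 + imm 0 = 0x4138

0x4138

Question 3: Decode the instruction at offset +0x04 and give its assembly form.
addi #3270410, r2

[04] 6c 31 e7 0a → 0x6c31e70a
  op=0x6c31e70a>>27=0xd ⇒ addi (RI)
  [26:25] rd=2 = r2
  [24:0] imm=3270410 = #3270410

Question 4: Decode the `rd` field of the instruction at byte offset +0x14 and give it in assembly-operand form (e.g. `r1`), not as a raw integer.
r2

+0x14: 2c 00 00 00 ⇒ word 0x2c000000 (big)
  opcode bits[31:27]=0x5: pop/R
  rd: (w>>25)&0x3=0x2 → r2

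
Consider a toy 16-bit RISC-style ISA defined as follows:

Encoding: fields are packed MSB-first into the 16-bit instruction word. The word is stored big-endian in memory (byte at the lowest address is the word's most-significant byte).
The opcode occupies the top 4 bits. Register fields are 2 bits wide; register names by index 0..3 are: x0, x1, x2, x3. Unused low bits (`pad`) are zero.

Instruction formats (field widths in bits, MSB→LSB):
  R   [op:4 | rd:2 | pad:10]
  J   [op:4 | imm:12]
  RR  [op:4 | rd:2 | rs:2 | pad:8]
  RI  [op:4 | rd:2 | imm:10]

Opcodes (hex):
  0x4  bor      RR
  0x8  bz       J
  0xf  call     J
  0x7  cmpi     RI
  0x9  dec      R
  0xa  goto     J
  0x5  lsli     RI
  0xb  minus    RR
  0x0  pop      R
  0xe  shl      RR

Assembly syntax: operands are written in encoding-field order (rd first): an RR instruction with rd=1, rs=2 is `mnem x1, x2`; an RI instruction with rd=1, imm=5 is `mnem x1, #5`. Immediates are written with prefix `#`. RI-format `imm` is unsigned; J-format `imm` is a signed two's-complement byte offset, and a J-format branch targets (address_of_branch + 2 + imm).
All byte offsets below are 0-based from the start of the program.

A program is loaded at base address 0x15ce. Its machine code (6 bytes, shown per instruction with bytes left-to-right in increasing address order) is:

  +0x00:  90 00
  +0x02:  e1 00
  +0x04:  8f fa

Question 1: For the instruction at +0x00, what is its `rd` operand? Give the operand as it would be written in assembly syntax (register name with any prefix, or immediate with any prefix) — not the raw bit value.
x0

@+00  big-endian(90 00) = 0x9000
  op=0x9000>>12=0x9 ⇒ dec (R)
  rd@[11:10]=0x0 ⇒ x0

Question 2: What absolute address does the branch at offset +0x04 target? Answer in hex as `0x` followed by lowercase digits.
off 0x04: read 8f fa as big → 0x8ffa
  top 4b → 0x8 → bz [J]
  [11:0] imm=4090 (s12→-6) = #-6
  target = base 0x15ce + off 0x04 + 2 + imm -6 = 0x15ce

0x15ce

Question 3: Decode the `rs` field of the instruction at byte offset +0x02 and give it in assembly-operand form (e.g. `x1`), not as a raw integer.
+0x02: e1 00 ⇒ word 0xe100 (big)
  op=0xe100>>12=0xe ⇒ shl (RR)
  rd@[11:10]=0x0 ⇒ x0
  rs@[9:8]=0x1 ⇒ x1

x1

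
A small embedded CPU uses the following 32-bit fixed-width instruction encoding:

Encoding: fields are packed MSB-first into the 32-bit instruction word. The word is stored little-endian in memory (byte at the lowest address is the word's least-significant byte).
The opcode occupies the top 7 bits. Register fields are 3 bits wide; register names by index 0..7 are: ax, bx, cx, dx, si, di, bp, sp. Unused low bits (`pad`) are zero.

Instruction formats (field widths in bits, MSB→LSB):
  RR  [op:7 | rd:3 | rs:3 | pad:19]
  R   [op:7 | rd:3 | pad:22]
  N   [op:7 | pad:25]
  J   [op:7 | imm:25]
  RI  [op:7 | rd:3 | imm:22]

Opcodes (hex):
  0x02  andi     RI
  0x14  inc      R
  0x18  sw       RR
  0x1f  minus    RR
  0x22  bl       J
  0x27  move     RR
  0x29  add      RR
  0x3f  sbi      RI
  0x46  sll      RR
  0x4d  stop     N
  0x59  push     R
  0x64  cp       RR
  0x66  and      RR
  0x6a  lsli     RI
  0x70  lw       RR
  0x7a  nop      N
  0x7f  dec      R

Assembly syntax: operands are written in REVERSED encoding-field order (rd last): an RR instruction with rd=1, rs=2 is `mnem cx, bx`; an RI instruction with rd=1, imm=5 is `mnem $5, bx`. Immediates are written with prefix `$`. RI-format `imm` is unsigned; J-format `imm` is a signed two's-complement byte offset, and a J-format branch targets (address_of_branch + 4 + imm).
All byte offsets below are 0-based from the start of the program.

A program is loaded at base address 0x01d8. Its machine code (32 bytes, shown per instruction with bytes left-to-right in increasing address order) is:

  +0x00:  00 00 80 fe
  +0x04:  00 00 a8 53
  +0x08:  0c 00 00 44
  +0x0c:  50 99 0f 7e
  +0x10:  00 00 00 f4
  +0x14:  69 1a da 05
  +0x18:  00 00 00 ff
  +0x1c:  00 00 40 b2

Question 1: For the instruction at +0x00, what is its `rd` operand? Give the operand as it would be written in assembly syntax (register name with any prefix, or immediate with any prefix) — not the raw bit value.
cx

@+00  little-endian(00 00 80 fe) = 0xfe800000
  op=0xfe800000>>25=0x7f ⇒ dec (R)
  rd@[24:22]=0x2 ⇒ cx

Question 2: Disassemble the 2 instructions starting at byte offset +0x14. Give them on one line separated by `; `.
andi $1710697, sp; dec si

off 0x14: read 69 1a da 05 as little → 0x05da1a69
  op=0x05da1a69>>25=0x2 ⇒ andi (RI)
  rd: (w>>22)&0x7=0x7 → sp
  imm: (w>>0)&0x3fffff=0x1a1a69 → $1710697
off 0x18: read 00 00 00 ff as little → 0xff000000
  op=0xff000000>>25=0x7f ⇒ dec (R)
  rd: (w>>22)&0x7=0x4 → si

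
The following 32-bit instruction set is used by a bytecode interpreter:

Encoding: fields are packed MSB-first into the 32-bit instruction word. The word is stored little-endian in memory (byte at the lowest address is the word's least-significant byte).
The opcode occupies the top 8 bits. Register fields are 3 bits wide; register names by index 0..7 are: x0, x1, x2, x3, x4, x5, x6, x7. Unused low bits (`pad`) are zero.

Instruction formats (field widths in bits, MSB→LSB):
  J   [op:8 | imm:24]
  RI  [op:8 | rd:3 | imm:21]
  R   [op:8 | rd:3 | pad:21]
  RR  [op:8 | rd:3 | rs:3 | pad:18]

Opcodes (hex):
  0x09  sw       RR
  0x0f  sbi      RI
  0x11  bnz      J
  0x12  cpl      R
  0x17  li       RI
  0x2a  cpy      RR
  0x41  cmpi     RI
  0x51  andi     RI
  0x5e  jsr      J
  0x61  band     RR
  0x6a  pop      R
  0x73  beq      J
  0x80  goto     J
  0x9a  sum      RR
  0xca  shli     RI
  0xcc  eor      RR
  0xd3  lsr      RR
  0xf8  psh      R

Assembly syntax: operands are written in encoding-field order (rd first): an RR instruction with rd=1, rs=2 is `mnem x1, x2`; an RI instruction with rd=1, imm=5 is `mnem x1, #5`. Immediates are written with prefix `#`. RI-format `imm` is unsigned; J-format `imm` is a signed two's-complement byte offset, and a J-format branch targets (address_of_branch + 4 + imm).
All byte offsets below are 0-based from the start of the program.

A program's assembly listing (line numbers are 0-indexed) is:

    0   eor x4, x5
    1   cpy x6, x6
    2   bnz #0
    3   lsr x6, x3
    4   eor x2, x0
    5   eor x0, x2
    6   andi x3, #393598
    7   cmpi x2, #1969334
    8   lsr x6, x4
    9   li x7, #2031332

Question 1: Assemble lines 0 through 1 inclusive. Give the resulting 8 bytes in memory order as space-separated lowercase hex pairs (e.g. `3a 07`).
00 00 94 cc 00 00 d8 2a

line 0 (eor): pack op=0xcc:8|rd=4:3|rs=5:3|pad=0:18 = 0xcc940000; little→ 00 00 94 cc
line 1 (cpy): pack op=0x2a:8|rd=6:3|rs=6:3|pad=0:18 = 0x2ad80000; little→ 00 00 d8 2a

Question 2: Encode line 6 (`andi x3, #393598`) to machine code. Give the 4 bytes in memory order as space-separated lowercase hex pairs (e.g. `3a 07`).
line 6 (andi): pack op=0x51:8|rd=3:3|imm=393598:21 = 0x5166017e; little→ 7e 01 66 51

7e 01 66 51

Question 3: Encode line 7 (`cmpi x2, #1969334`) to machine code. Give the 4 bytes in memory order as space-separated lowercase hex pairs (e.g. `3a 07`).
line 7 (cmpi): pack op=0x41:8|rd=2:3|imm=1969334:21 = 0x415e0cb6; little→ b6 0c 5e 41

b6 0c 5e 41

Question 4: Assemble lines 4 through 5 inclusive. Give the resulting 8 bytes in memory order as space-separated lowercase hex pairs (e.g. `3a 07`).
line 4 (eor): pack op=0xcc:8|rd=2:3|rs=0:3|pad=0:18 = 0xcc400000; little→ 00 00 40 cc
line 5 (eor): pack op=0xcc:8|rd=0:3|rs=2:3|pad=0:18 = 0xcc080000; little→ 00 00 08 cc

00 00 40 cc 00 00 08 cc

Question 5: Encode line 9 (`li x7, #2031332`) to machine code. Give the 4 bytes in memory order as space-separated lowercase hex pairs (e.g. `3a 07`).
e4 fe fe 17

L9: li op=0x17:8|rd=7:3|imm=2031332:21 ⇒ 0x17fefee4 ⇒ little e4 fe fe 17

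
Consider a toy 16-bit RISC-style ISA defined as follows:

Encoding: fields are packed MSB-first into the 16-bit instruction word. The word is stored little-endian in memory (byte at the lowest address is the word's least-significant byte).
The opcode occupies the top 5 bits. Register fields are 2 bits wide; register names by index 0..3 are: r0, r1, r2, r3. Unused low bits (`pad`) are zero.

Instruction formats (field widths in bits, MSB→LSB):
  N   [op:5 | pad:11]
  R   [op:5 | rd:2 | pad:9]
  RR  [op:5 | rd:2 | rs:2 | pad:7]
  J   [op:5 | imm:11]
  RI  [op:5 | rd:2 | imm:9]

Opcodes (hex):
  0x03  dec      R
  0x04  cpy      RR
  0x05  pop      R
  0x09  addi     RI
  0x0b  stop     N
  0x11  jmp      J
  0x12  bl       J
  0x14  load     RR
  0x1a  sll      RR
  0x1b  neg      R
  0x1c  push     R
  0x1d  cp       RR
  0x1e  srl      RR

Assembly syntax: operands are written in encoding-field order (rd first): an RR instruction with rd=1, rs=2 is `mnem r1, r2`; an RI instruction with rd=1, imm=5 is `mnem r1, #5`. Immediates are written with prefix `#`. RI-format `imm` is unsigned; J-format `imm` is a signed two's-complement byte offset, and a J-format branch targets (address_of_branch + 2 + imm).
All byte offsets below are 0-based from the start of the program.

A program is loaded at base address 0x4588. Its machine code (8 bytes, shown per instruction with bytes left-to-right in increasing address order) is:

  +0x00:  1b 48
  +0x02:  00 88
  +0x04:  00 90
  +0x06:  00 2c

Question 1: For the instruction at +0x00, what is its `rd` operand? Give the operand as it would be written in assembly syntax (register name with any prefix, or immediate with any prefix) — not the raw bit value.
r0

off 0x00: read 1b 48 as little → 0x481b
  top 5b → 0x9 → addi [RI]
  rd@[10:9]=0x0 ⇒ r0
  imm@[8:0]=0x1b ⇒ #27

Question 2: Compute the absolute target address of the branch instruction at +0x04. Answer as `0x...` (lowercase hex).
off 0x04: read 00 90 as little → 0x9000
  opcode bits[15:11]=0x12: bl/J
  imm: (w>>0)&0x7ff=0x0 → #0
  target = base 0x4588 + off 0x04 + 2 + imm 0 = 0x458e

0x458e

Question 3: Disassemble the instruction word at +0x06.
pop r2

off 0x06: read 00 2c as little → 0x2c00
  opcode bits[15:11]=0x5: pop/R
  rd@[10:9]=0x2 ⇒ r2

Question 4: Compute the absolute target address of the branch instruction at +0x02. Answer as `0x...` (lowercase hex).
0x458c

@+02  little-endian(00 88) = 0x8800
  top 5b → 0x11 → jmp [J]
  [10:0] imm=0 = #0
  target = base 0x4588 + off 0x02 + 2 + imm 0 = 0x458c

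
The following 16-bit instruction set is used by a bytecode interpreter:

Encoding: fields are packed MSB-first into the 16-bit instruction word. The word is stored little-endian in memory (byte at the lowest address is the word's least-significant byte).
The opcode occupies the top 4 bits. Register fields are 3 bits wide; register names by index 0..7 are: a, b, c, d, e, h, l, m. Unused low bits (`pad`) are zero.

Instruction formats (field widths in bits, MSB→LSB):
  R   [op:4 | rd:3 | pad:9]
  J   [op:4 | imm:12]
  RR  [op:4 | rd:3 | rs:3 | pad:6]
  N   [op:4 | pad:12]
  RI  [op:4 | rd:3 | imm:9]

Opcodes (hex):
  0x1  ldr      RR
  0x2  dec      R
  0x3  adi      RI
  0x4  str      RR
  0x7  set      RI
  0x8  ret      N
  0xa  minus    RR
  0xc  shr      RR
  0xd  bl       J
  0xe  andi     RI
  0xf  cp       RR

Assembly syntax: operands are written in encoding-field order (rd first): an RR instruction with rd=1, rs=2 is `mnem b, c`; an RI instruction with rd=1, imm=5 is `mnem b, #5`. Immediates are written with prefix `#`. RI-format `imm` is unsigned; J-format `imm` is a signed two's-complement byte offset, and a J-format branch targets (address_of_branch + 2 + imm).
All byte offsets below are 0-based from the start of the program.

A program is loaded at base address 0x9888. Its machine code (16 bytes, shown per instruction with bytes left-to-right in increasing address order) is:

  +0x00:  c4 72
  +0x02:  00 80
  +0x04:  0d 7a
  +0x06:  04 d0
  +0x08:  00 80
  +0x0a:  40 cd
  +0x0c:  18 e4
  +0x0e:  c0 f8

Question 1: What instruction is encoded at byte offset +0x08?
ret

[08] 00 80 → 0x8000
  top 4b → 0x8 → ret [N]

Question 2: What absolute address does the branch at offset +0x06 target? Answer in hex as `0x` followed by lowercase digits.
0x9894

+0x06: 04 d0 ⇒ word 0xd004 (little)
  opcode bits[15:12]=0xd: bl/J
  imm@[11:0]=0x4 ⇒ #4
  target = base 0x9888 + off 0x06 + 2 + imm 4 = 0x9894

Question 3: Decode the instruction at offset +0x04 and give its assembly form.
set h, #13

+0x04: 0d 7a ⇒ word 0x7a0d (little)
  opcode bits[15:12]=0x7: set/RI
  [11:9] rd=5 = h
  [8:0] imm=13 = #13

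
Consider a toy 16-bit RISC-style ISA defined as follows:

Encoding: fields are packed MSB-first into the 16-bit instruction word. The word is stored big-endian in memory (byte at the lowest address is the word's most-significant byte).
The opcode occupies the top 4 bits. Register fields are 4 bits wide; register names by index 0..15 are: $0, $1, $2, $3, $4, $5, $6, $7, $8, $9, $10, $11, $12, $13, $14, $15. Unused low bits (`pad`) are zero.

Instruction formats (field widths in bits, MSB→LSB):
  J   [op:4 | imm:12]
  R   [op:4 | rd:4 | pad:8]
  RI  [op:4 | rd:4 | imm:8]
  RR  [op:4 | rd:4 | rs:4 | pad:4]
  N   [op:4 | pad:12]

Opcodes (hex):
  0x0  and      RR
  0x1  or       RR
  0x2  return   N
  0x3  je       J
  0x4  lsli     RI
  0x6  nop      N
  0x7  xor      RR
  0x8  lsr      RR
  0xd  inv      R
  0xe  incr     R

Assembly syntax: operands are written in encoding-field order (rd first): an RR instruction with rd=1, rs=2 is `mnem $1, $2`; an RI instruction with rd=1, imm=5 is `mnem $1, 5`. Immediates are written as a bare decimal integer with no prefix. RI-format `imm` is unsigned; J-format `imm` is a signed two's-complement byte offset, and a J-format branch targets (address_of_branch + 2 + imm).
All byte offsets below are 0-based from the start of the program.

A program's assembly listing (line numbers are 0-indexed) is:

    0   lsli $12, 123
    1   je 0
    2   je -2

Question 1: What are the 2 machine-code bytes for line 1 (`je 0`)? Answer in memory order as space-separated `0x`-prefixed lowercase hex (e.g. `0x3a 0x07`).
0x30 0x00

1. je fields op=0x3:4|imm=0:12 → word 3000h → 30 00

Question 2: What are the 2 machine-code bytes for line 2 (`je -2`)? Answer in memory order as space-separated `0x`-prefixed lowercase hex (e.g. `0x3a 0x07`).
0x3f 0xfe

line 2 (je): pack op=0x3:4|imm=-2:12 = 0x3ffe; big→ 3f fe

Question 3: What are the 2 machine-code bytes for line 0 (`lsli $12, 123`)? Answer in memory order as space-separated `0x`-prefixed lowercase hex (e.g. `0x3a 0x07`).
0x4c 0x7b

0. lsli fields op=0x4:4|rd=12:4|imm=123:8 → word 4c7bh → 4c 7b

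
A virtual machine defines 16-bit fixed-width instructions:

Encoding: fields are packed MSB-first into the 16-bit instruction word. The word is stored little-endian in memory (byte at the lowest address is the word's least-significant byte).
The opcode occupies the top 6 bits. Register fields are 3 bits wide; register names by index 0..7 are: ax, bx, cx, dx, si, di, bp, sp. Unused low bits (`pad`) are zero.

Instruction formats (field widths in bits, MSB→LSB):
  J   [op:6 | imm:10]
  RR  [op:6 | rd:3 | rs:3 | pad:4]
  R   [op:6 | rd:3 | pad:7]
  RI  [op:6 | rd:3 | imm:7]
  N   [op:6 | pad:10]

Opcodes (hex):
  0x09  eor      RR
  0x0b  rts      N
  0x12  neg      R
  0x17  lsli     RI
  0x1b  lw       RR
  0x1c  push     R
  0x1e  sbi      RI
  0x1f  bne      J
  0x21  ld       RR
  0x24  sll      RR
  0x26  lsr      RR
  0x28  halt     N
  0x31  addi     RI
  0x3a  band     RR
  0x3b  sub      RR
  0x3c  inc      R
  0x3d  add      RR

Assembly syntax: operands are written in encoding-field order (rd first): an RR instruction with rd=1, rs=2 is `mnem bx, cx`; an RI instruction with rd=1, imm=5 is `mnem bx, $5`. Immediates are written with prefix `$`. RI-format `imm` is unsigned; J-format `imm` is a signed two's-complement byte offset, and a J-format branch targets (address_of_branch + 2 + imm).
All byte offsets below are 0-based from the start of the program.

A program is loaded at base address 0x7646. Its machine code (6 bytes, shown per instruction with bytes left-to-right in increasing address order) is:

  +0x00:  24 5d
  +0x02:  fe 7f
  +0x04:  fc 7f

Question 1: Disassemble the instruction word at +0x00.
lsli cx, $36

off 0x00: read 24 5d as little → 0x5d24
  opcode bits[15:10]=0x17: lsli/RI
  rd: (w>>7)&0x7=0x2 → cx
  imm: (w>>0)&0x7f=0x24 → $36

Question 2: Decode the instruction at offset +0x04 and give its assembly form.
@+04  little-endian(fc 7f) = 0x7ffc
  top 6b → 0x1f → bne [J]
  imm@[9:0]=0x3fc (s10→-4) ⇒ $-4

bne $-4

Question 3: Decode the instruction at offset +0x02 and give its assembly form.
+0x02: fe 7f ⇒ word 0x7ffe (little)
  opcode bits[15:10]=0x1f: bne/J
  [9:0] imm=1022 (s10→-2) = $-2

bne $-2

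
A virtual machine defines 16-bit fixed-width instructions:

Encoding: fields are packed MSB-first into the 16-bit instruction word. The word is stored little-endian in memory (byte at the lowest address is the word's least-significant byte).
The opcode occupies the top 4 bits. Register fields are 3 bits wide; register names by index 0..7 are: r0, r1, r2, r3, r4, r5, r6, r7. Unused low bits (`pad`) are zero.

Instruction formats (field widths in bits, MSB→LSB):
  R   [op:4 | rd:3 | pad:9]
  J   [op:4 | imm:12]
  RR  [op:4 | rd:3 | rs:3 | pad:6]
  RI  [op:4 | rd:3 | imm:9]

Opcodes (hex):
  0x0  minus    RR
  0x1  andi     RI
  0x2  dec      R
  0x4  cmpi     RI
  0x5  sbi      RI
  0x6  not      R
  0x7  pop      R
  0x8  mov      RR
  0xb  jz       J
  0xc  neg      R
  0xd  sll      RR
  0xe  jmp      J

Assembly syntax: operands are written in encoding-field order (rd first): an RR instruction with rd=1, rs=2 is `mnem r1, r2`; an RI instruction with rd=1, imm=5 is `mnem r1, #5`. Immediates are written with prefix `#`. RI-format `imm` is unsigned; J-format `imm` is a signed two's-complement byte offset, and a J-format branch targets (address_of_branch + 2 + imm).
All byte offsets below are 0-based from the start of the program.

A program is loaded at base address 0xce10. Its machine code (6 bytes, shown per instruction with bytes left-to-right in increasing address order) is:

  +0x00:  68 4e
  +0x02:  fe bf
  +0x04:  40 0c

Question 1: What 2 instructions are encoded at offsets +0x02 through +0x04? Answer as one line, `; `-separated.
off 0x02: read fe bf as little → 0xbffe
  op=0xbffe>>12=0xb ⇒ jz (J)
  imm: (w>>0)&0xfff=0xffe (s12→-2) → #-2
off 0x04: read 40 0c as little → 0x0c40
  op=0x0c40>>12=0x0 ⇒ minus (RR)
  rd: (w>>9)&0x7=0x6 → r6
  rs: (w>>6)&0x7=0x1 → r1

jz #-2; minus r6, r1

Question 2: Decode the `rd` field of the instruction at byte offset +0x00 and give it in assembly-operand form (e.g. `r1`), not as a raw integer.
r7

[00] 68 4e → 0x4e68
  op=0x4e68>>12=0x4 ⇒ cmpi (RI)
  rd@[11:9]=0x7 ⇒ r7
  imm@[8:0]=0x68 ⇒ #104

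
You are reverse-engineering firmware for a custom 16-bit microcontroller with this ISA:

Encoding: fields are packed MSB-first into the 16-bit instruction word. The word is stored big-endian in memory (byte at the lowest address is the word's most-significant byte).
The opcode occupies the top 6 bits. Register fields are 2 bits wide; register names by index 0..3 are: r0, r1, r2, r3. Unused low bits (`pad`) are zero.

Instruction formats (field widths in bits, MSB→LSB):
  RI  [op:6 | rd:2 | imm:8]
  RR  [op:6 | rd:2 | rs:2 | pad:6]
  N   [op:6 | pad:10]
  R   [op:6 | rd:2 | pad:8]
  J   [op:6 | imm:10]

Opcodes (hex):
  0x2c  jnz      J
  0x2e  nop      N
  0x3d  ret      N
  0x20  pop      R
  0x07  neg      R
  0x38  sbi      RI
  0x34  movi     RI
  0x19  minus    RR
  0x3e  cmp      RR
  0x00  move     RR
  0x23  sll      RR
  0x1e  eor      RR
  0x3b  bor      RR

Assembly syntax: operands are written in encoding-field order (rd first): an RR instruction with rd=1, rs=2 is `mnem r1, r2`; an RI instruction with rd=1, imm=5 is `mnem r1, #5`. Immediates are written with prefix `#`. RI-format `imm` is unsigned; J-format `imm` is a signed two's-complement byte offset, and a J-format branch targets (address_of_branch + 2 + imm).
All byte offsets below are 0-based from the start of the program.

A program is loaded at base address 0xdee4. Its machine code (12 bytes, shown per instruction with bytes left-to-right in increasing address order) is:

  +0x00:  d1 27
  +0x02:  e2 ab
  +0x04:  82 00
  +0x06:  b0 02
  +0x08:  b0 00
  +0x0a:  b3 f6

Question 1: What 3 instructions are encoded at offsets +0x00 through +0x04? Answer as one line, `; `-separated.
movi r1, #39; sbi r2, #171; pop r2

@+00  big-endian(d1 27) = 0xd127
  top 6b → 0x34 → movi [RI]
  [9:8] rd=1 = r1
  [7:0] imm=39 = #39
@+02  big-endian(e2 ab) = 0xe2ab
  top 6b → 0x38 → sbi [RI]
  [9:8] rd=2 = r2
  [7:0] imm=171 = #171
@+04  big-endian(82 00) = 0x8200
  top 6b → 0x20 → pop [R]
  [9:8] rd=2 = r2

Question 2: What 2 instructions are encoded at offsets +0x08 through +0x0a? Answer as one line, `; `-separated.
jnz #0; jnz #-10

+0x08: b0 00 ⇒ word 0xb000 (big)
  op=0xb000>>10=0x2c ⇒ jnz (J)
  [9:0] imm=0 = #0
+0x0a: b3 f6 ⇒ word 0xb3f6 (big)
  op=0xb3f6>>10=0x2c ⇒ jnz (J)
  [9:0] imm=1014 (s10→-10) = #-10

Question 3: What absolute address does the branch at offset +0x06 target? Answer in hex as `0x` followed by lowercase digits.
@+06  big-endian(b0 02) = 0xb002
  op=0xb002>>10=0x2c ⇒ jnz (J)
  imm: (w>>0)&0x3ff=0x2 → #2
  target = base 0xdee4 + off 0x06 + 2 + imm 2 = 0xdeee

0xdeee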